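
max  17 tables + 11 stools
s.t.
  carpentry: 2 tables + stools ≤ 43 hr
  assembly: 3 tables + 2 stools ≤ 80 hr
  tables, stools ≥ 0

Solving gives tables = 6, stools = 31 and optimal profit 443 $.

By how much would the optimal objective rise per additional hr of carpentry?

Both carpentry and assembly are binding at x*.
From A_Bᵀ y = c: 2·y_carpentry + 3·y_assembly = 17; 1·y_carpentry + 2·y_assembly = 11.
→ y_carpentry = 1 and y_assembly = 5.
Shadow price of carpentry = 1.

1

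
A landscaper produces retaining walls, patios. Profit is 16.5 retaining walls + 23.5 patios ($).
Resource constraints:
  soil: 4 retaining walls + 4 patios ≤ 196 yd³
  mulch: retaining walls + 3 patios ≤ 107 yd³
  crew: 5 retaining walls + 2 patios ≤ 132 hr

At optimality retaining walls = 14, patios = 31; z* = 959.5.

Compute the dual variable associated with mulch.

Binding: mulch and crew. Non-binding: soil (16 unused).
Since soil is not tight, its dual is 0.
From A_Bᵀ y = c: 1·y_mulch + 5·y_crew = 16.5; 3·y_mulch + 2·y_crew = 23.5.
Solving: y_mulch = 6.5, y_crew = 2.
Shadow price of mulch = 6.5.

6.5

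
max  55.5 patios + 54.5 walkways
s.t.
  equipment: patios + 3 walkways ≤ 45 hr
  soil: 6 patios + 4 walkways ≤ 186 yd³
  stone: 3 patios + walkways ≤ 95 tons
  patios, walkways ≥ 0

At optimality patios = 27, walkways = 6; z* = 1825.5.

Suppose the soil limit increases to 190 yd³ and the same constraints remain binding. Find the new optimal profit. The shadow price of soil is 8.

Δb = 4, so new z* = 1825.5 + (8)·(4) = 1825.5 + 32 = 1857.5.

1857.5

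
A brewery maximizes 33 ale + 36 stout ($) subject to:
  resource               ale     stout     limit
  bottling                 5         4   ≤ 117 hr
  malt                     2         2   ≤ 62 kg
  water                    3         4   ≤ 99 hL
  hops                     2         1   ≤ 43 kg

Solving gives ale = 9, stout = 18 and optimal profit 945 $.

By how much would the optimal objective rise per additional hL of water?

6

Binding: bottling and water. Non-binding: malt (8 unused), hops (7 unused).
Slack constraints have shadow price 0 (complementary slackness).
The binding rows give the dual system: 5·y_bottling + 3·y_water = 33 and 4·y_bottling + 4·y_water = 36.
This yields shadow prices y_bottling = 3, y_water = 6.
Shadow price of water = 6.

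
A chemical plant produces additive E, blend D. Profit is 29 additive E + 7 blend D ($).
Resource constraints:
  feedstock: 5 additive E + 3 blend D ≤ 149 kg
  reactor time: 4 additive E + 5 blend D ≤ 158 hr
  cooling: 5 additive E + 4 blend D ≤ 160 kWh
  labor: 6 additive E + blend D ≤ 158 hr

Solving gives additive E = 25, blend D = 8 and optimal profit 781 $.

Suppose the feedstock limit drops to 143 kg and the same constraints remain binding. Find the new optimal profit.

Check each constraint at x*: feedstock 149/149 (tight); reactor time 140/158 (slack 18); cooling 157/160 (slack 3); labor 158/158 (tight).
Slack constraints have shadow price 0 (complementary slackness).
The binding rows give the dual system: 5·y_feedstock + 6·y_labor = 29 and 3·y_feedstock + 1·y_labor = 7.
→ y_feedstock = 1 and y_labor = 4.
Δz = y_feedstock·Δb = 1 × (-6) = -6, so new z* = 781 − 6 = 775.

775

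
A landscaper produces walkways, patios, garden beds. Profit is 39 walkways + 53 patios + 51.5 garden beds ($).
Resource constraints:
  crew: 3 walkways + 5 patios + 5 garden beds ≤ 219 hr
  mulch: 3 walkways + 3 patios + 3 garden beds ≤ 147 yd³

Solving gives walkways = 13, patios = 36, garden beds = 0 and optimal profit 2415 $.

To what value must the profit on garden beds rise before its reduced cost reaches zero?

53

Check each constraint at x*: crew 219/219 (tight); mulch 147/147 (tight).
Dual feasibility on the basic columns requires 3·y_crew + 3·y_mulch = 39, 5·y_crew + 3·y_mulch = 53.
Solving: y_crew = 7, y_mulch = 6.
garden beds enters the basis when its profit ≥ yᵀa₃ = 7·5 + 6·3 = 53.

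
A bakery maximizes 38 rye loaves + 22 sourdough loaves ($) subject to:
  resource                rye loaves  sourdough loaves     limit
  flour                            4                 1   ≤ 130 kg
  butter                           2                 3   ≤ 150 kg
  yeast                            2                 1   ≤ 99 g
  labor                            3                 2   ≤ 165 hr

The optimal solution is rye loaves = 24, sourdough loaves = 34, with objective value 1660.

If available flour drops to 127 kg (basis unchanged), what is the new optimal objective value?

At the optimum: flour uses 130 of 130 (binding); butter uses 150 of 150 (binding); yeast uses 82 of 99 (slack = 17); labor uses 140 of 165 (slack = 25).
Slack constraints have shadow price 0 (complementary slackness).
Dual feasibility on the basic columns requires 4·y_flour + 2·y_butter = 38, 1·y_flour + 3·y_butter = 22.
→ y_flour = 7 and y_butter = 5.
Δz = y_flour·Δb = 7 × (-3) = -21, so new z* = 1660 − 21 = 1639.

1639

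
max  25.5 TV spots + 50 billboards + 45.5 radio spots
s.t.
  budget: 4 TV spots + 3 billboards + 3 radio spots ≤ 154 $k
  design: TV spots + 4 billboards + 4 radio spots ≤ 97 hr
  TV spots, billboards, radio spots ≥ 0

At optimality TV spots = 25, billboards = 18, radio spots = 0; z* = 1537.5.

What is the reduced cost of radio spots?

-4.5

At the optimum: budget uses 154 of 154 (binding); design uses 97 of 97 (binding).
The binding rows give the dual system: 4·y_budget + 1·y_design = 25.5 and 3·y_budget + 4·y_design = 50.
Solving: y_budget = 4, y_design = 9.5.
Reduced cost of radio spots: c₃ − yᵀa₃ = 45.5 − (4·3 + 9.5·4) = 45.5 − 50 = -4.5.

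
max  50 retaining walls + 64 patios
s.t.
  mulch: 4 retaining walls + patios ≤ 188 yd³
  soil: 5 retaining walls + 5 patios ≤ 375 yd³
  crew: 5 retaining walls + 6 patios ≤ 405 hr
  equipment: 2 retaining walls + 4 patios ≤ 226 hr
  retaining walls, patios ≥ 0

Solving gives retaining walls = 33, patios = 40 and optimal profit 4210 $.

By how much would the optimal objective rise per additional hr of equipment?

At the optimum: mulch uses 172 of 188 (slack = 16); soil uses 365 of 375 (slack = 10); crew uses 405 of 405 (binding); equipment uses 226 of 226 (binding).
By complementary slackness, y = 0 for the non-binding constraints.
The binding rows give the dual system: 5·y_crew + 2·y_equipment = 50 and 6·y_crew + 4·y_equipment = 64.
Solving: y_crew = 9, y_equipment = 2.5.
Shadow price of equipment = 2.5.

2.5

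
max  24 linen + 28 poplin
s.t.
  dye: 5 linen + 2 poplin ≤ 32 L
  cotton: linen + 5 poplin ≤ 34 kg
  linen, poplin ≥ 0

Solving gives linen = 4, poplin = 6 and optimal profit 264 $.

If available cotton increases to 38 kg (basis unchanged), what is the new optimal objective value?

Check each constraint at x*: dye 32/32 (tight); cotton 34/34 (tight).
Dual feasibility on the basic columns requires 5·y_dye + 1·y_cotton = 24, 2·y_dye + 5·y_cotton = 28.
This yields shadow prices y_dye = 4, y_cotton = 4.
Δz = y_cotton·Δb = 4 × (4) = 16, so new z* = 264 + 16 = 280.

280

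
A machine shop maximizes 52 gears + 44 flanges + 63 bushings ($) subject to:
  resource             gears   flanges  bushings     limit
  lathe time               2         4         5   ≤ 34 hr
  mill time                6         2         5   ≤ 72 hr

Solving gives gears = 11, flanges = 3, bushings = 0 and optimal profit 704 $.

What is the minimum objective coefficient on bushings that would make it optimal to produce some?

70

Both lathe time and mill time are binding at x*.
Dual feasibility on the basic columns requires 2·y_lathe time + 6·y_mill time = 52, 4·y_lathe time + 2·y_mill time = 44.
→ y_lathe time = 8 and y_mill time = 6.
bushings enters the basis when its profit ≥ yᵀa₃ = 8·5 + 6·5 = 70.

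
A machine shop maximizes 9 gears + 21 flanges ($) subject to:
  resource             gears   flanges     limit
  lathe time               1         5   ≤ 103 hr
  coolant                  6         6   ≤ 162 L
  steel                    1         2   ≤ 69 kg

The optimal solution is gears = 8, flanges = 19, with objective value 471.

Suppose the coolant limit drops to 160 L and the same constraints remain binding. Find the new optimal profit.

Check each constraint at x*: lathe time 103/103 (tight); coolant 162/162 (tight); steel 46/69 (slack 23).
Slack constraints have shadow price 0 (complementary slackness).
Dual feasibility on the basic columns requires 1·y_lathe time + 6·y_coolant = 9, 5·y_lathe time + 6·y_coolant = 21.
→ y_lathe time = 3 and y_coolant = 1.
Δz = y_coolant·Δb = 1 × (-2) = -2, so new z* = 471 − 2 = 469.

469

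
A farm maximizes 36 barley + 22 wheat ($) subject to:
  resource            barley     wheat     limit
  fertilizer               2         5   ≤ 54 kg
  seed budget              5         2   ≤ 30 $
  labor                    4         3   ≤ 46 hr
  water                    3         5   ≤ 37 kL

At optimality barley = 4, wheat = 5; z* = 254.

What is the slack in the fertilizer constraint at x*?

21

fertilizer used = 2·4 + 5·5 = 33; slack = 54 − 33 = 21.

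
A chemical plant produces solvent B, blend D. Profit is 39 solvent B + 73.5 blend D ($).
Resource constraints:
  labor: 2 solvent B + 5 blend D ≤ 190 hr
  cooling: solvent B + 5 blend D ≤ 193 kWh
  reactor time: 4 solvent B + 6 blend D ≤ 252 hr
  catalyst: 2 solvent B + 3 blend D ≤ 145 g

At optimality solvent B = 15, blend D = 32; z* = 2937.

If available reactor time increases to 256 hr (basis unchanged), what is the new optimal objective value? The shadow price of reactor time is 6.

Δb = 4, so new z* = 2937 + (6)·(4) = 2937 + 24 = 2961.

2961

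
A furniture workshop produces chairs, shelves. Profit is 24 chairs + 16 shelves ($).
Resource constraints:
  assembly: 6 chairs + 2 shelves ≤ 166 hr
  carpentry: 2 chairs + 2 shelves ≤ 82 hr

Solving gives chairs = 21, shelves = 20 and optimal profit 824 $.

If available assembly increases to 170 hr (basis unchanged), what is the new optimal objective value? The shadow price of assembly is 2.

832

Δb = 4, so new z* = 824 + (2)·(4) = 824 + 8 = 832.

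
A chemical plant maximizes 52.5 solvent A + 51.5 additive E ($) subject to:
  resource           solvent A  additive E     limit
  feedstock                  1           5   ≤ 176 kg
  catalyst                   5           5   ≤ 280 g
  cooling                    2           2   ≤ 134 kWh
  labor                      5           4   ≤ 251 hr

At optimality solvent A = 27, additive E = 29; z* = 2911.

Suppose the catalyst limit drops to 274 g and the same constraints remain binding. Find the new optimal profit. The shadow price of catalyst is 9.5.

Δb = -6, so new z* = 2911 + (9.5)·(-6) = 2911 − 57 = 2854.

2854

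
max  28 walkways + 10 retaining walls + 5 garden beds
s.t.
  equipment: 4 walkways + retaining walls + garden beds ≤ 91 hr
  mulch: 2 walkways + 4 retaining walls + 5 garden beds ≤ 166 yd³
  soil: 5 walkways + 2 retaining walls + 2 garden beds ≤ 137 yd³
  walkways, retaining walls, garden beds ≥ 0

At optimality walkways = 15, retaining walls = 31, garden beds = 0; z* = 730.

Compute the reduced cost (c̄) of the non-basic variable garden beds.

-5

Binding: equipment and soil. Non-binding: mulch (12 unused).
By complementary slackness, y = 0 for the non-binding constraint.
The binding rows give the dual system: 4·y_equipment + 5·y_soil = 28 and 1·y_equipment + 2·y_soil = 10.
→ y_equipment = 2 and y_soil = 4.
Reduced cost of garden beds: c₃ − yᵀa₃ = 5 − (2·1 + 4·2) = 5 − 10 = -5.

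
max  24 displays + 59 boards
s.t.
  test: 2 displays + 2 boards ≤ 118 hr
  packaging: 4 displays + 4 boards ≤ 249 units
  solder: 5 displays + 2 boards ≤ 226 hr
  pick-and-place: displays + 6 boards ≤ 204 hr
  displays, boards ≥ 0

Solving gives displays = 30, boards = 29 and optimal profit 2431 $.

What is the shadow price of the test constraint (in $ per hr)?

8.5

Check each constraint at x*: test 118/118 (tight); packaging 236/249 (slack 13); solder 208/226 (slack 18); pick-and-place 204/204 (tight).
Since packaging, solder are not tight, their duals are 0.
Dual feasibility on the basic columns requires 2·y_test + 1·y_pick-and-place = 24, 2·y_test + 6·y_pick-and-place = 59.
→ y_test = 8.5 and y_pick-and-place = 7.
Shadow price of test = 8.5.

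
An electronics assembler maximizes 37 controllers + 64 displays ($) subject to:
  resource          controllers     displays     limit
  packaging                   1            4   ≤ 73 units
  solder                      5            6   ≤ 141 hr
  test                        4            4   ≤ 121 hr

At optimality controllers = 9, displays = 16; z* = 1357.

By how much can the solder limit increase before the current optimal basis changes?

24.5

Binding constraints: packaging, solder. The basis is B = [[1,4],[5,6]] with det -14.
Per unit increase in solder, x* moves by d = (0.2857, -0.0714).
The basis stays optimal until test becomes binding; allowable increase = 24.5 hr.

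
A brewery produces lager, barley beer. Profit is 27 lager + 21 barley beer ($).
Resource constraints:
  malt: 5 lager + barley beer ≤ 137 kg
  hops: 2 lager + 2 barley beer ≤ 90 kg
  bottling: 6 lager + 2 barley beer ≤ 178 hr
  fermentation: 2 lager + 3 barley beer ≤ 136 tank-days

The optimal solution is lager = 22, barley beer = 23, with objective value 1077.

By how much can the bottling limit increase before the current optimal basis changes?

Binding constraints: hops, bottling. The basis is B = [[2,2],[6,2]] with det -8.
Per unit increase in bottling, x* moves by d = (0.25, -0.25).
The basis stays optimal until malt becomes binding; allowable increase = 4 hr.

4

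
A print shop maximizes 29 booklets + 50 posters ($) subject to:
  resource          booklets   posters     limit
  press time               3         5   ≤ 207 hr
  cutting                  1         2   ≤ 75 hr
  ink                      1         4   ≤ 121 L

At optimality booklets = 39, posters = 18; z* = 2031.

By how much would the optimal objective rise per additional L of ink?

0

Binding: press time and cutting. Non-binding: ink (10 unused).
Slack constraints have shadow price 0 (complementary slackness).
The binding rows give the dual system: 3·y_press time + 1·y_cutting = 29 and 5·y_press time + 2·y_cutting = 50.
Solving: y_press time = 8, y_cutting = 5.
Shadow price of ink = 0.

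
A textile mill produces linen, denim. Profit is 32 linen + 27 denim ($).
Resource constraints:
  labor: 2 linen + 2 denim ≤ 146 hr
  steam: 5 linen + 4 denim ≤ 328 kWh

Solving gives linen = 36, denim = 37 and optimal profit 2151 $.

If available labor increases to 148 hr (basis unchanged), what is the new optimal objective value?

2158

Check each constraint at x*: labor 146/146 (tight); steam 328/328 (tight).
Dual feasibility on the basic columns requires 2·y_labor + 5·y_steam = 32, 2·y_labor + 4·y_steam = 27.
→ y_labor = 3.5 and y_steam = 5.
Δz = y_labor·Δb = 3.5 × (2) = 7, so new z* = 2151 + 7 = 2158.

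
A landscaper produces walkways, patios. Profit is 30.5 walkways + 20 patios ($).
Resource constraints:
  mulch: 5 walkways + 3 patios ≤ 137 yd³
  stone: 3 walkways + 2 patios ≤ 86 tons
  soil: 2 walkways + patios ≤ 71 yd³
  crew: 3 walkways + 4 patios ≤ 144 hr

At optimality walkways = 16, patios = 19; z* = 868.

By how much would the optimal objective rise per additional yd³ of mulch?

Binding: mulch and stone. Non-binding: soil (20 unused), crew (20 unused).
Slack constraints have shadow price 0 (complementary slackness).
Dual feasibility on the basic columns requires 5·y_mulch + 3·y_stone = 30.5, 3·y_mulch + 2·y_stone = 20.
Solving: y_mulch = 1, y_stone = 8.5.
Shadow price of mulch = 1.

1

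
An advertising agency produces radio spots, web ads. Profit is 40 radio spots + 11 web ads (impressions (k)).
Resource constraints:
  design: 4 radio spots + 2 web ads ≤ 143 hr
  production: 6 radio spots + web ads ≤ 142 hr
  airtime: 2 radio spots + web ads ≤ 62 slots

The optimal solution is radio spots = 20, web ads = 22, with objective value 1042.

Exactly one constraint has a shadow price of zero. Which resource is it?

design

design: 124/143 (slack 19)
production: 142/142 (binding)
airtime: 62/62 (binding)
By complementary slackness, a constraint with positive slack has shadow price 0 → design.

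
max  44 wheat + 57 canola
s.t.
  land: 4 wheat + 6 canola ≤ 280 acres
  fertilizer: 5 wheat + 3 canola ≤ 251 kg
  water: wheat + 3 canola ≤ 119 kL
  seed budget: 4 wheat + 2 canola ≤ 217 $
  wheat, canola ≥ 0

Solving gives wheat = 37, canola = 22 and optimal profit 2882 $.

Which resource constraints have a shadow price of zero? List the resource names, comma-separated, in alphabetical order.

seed budget, water

land: 280/280 (binding)
fertilizer: 251/251 (binding)
water: 103/119 (slack 16)
seed budget: 192/217 (slack 25)
By complementary slackness, a constraint with positive slack has shadow price 0 → seed budget, water.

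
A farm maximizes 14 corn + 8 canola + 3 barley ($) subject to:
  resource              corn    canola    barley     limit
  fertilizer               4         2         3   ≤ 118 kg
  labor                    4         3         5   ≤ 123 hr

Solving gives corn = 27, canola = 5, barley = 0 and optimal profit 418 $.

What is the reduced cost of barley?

-9.5

Both fertilizer and labor are binding at x*.
The binding rows give the dual system: 4·y_fertilizer + 4·y_labor = 14 and 2·y_fertilizer + 3·y_labor = 8.
Solving: y_fertilizer = 2.5, y_labor = 1.
Reduced cost of barley: c₃ − yᵀa₃ = 3 − (2.5·3 + 1·5) = 3 − 12.5 = -9.5.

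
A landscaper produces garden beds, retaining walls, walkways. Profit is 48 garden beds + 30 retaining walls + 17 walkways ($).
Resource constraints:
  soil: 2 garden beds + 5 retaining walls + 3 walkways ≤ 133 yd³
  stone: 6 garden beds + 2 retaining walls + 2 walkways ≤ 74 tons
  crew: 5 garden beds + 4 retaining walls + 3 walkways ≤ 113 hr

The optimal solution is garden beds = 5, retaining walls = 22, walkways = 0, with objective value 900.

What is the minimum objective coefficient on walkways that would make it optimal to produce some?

At the optimum: soil uses 120 of 133 (slack = 13); stone uses 74 of 74 (binding); crew uses 113 of 113 (binding).
By complementary slackness, y = 0 for the non-binding constraint.
From A_Bᵀ y = c: 6·y_stone + 5·y_crew = 48; 2·y_stone + 4·y_crew = 30.
This yields shadow prices y_stone = 3, y_crew = 6.
walkways enters the basis when its profit ≥ yᵀa₃ = 3·2 + 6·3 = 24.

24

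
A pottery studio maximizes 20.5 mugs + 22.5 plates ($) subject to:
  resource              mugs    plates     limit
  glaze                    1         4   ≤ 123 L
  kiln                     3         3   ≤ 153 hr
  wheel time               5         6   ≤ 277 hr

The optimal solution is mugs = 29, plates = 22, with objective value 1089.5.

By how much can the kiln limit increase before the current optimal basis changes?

13.2

Binding constraints: kiln, wheel time. The basis is B = [[3,3],[5,6]] with det 3.
Per unit increase in kiln, x* moves by d = (2, -1.6667).
The basis stays optimal until plates reaches 0; allowable increase = 13.2 hr.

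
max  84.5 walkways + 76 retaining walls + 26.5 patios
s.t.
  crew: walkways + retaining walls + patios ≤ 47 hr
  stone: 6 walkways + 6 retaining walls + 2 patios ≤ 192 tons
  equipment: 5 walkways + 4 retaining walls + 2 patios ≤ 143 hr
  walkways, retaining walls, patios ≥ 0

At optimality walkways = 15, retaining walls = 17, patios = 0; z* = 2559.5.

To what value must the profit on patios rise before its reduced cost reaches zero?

At the optimum: crew uses 32 of 47 (slack = 15); stone uses 192 of 192 (binding); equipment uses 143 of 143 (binding).
Since crew is not tight, its dual is 0.
From A_Bᵀ y = c: 6·y_stone + 5·y_equipment = 84.5; 6·y_stone + 4·y_equipment = 76.
This yields shadow prices y_stone = 7, y_equipment = 8.5.
patios enters the basis when its profit ≥ yᵀa₃ = 7·2 + 8.5·2 = 31.

31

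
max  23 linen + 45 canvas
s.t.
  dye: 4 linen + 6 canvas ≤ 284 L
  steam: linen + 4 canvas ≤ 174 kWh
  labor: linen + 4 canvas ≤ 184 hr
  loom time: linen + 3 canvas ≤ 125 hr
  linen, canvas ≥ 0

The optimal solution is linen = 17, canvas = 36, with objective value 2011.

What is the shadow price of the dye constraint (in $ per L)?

4

At the optimum: dye uses 284 of 284 (binding); steam uses 161 of 174 (slack = 13); labor uses 161 of 184 (slack = 23); loom time uses 125 of 125 (binding).
Since steam, labor are not tight, their duals are 0.
From A_Bᵀ y = c: 4·y_dye + 1·y_loom time = 23; 6·y_dye + 3·y_loom time = 45.
Solving: y_dye = 4, y_loom time = 7.
Shadow price of dye = 4.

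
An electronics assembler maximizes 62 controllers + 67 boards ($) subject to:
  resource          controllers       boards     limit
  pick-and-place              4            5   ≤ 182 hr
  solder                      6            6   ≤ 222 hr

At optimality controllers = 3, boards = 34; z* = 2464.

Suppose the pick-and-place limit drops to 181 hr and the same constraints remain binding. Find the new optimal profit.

2459

Both pick-and-place and solder are binding at x*.
The binding rows give the dual system: 4·y_pick-and-place + 6·y_solder = 62 and 5·y_pick-and-place + 6·y_solder = 67.
Solving: y_pick-and-place = 5, y_solder = 7.
Δz = y_pick-and-place·Δb = 5 × (-1) = -5, so new z* = 2464 − 5 = 2459.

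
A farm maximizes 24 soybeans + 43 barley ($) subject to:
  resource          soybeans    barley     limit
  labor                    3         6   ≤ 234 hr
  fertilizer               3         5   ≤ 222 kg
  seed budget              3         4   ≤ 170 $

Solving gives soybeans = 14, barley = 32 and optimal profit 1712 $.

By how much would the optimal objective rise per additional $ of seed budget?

Binding: labor and seed budget. Non-binding: fertilizer (20 unused).
Since fertilizer is not tight, its dual is 0.
The binding rows give the dual system: 3·y_labor + 3·y_seed budget = 24 and 6·y_labor + 4·y_seed budget = 43.
Solving: y_labor = 5.5, y_seed budget = 2.5.
Shadow price of seed budget = 2.5.

2.5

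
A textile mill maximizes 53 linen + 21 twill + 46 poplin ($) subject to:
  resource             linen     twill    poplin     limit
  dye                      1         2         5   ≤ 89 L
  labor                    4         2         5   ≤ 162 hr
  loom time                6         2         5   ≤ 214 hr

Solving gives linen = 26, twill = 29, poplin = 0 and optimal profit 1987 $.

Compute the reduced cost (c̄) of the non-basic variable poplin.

-6.5

Binding: labor and loom time. Non-binding: dye (5 unused).
Slack constraints have shadow price 0 (complementary slackness).
Dual feasibility on the basic columns requires 4·y_labor + 6·y_loom time = 53, 2·y_labor + 2·y_loom time = 21.
This yields shadow prices y_labor = 5, y_loom time = 5.5.
Reduced cost of poplin: c₃ − yᵀa₃ = 46 − (5·5 + 5.5·5) = 46 − 52.5 = -6.5.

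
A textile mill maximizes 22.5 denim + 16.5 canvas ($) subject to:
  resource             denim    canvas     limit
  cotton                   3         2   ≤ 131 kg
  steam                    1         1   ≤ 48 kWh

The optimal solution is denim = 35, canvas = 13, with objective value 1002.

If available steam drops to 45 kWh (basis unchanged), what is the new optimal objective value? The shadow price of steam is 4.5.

Δb = -3, so new z* = 1002 + (4.5)·(-3) = 1002 − 13.5 = 988.5.

988.5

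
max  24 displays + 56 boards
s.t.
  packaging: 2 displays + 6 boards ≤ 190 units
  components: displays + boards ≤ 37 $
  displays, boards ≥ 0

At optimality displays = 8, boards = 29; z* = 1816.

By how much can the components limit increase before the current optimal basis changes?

58

Binding constraints: packaging, components. The basis is B = [[2,6],[1,1]] with det -4.
Per unit increase in components, x* moves by d = (1.5, -0.5).
The basis stays optimal until boards reaches 0; allowable increase = 58 $.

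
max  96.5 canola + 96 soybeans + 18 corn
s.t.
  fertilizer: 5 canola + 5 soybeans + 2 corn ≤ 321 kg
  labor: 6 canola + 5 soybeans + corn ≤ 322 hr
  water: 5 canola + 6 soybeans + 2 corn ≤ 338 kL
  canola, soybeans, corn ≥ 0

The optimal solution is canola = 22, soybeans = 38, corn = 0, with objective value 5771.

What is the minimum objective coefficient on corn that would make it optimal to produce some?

26

Check each constraint at x*: fertilizer 300/321 (slack 21); labor 322/322 (tight); water 338/338 (tight).
Slack constraints have shadow price 0 (complementary slackness).
Dual feasibility on the basic columns requires 6·y_labor + 5·y_water = 96.5, 5·y_labor + 6·y_water = 96.
→ y_labor = 9 and y_water = 8.5.
corn enters the basis when its profit ≥ yᵀa₃ = 9·1 + 8.5·2 = 26.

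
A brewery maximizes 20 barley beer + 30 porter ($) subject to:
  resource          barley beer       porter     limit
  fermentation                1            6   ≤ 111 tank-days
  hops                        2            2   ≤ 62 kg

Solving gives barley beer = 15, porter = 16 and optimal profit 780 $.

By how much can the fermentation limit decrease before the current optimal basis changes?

80

Binding constraints: fermentation, hops. The basis is B = [[1,6],[2,2]] with det -10.
Per unit decrease in fermentation, x* moves by d = (0.2, -0.2).
The basis stays optimal until porter reaches 0; allowable decrease = 80 tank-days.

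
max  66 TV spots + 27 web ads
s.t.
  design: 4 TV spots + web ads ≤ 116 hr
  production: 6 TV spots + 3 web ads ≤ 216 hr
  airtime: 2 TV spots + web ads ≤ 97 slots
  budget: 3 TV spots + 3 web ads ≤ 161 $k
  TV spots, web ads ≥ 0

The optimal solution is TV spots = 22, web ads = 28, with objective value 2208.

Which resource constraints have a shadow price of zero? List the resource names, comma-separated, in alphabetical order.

airtime, budget

design: 116/116 (binding)
production: 216/216 (binding)
airtime: 72/97 (slack 25)
budget: 150/161 (slack 11)
By complementary slackness, a constraint with positive slack has shadow price 0 → airtime, budget.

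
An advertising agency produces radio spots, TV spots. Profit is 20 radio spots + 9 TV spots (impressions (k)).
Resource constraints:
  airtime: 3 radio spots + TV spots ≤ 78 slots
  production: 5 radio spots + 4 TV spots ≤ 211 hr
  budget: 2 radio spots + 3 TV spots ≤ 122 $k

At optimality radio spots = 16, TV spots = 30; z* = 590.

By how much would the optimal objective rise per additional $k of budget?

At the optimum: airtime uses 78 of 78 (binding); production uses 200 of 211 (slack = 11); budget uses 122 of 122 (binding).
Slack constraints have shadow price 0 (complementary slackness).
The binding rows give the dual system: 3·y_airtime + 2·y_budget = 20 and 1·y_airtime + 3·y_budget = 9.
Solving: y_airtime = 6, y_budget = 1.
Shadow price of budget = 1.

1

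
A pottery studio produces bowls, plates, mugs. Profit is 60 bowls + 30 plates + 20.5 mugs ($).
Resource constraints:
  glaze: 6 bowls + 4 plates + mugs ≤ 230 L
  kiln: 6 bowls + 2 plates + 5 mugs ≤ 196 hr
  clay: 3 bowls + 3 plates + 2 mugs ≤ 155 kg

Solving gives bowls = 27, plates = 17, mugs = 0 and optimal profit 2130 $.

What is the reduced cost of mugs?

Check each constraint at x*: glaze 230/230 (tight); kiln 196/196 (tight); clay 132/155 (slack 23).
By complementary slackness, y = 0 for the non-binding constraint.
Dual feasibility on the basic columns requires 6·y_glaze + 6·y_kiln = 60, 4·y_glaze + 2·y_kiln = 30.
→ y_glaze = 5 and y_kiln = 5.
Reduced cost of mugs: c₃ − yᵀa₃ = 20.5 − (5·1 + 5·5) = 20.5 − 30 = -9.5.

-9.5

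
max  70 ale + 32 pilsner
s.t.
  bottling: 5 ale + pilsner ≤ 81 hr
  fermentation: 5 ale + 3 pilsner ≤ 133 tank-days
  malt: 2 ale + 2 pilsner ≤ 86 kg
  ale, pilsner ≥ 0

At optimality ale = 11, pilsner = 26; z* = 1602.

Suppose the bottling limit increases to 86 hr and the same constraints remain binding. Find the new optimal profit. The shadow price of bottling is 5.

1627

Δb = 5, so new z* = 1602 + (5)·(5) = 1602 + 25 = 1627.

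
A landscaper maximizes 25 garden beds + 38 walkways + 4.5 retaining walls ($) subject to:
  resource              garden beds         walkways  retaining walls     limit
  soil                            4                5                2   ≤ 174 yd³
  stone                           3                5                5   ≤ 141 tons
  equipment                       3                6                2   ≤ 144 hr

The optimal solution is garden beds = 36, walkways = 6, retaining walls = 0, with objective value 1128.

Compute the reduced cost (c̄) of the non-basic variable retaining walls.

Binding: soil and equipment. Non-binding: stone (3 unused).
Slack constraints have shadow price 0 (complementary slackness).
Dual feasibility on the basic columns requires 4·y_soil + 3·y_equipment = 25, 5·y_soil + 6·y_equipment = 38.
This yields shadow prices y_soil = 4, y_equipment = 3.
Reduced cost of retaining walls: c₃ − yᵀa₃ = 4.5 − (4·2 + 3·2) = 4.5 − 14 = -9.5.

-9.5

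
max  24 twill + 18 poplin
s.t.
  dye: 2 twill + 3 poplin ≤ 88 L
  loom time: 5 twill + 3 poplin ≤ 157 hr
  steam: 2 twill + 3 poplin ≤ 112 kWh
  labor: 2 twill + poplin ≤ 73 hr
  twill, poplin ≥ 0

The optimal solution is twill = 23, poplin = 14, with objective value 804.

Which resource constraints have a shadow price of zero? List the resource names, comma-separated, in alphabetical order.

labor, steam

dye: 88/88 (binding)
loom time: 157/157 (binding)
steam: 88/112 (slack 24)
labor: 60/73 (slack 13)
By complementary slackness, a constraint with positive slack has shadow price 0 → labor, steam.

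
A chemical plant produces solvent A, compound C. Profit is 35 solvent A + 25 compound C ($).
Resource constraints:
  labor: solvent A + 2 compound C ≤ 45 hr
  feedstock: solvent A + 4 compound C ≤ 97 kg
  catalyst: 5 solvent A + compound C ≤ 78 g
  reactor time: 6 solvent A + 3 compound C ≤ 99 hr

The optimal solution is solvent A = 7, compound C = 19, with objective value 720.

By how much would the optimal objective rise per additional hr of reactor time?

5

Check each constraint at x*: labor 45/45 (tight); feedstock 83/97 (slack 14); catalyst 54/78 (slack 24); reactor time 99/99 (tight).
Slack constraints have shadow price 0 (complementary slackness).
Dual feasibility on the basic columns requires 1·y_labor + 6·y_reactor time = 35, 2·y_labor + 3·y_reactor time = 25.
This yields shadow prices y_labor = 5, y_reactor time = 5.
Shadow price of reactor time = 5.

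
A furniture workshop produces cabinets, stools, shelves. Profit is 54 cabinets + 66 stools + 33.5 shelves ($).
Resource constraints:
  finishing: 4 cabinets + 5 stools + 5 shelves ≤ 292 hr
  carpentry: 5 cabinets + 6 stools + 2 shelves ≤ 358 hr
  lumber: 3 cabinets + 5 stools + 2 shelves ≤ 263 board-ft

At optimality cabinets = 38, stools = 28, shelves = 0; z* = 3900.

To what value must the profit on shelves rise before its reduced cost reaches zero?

42

Check each constraint at x*: finishing 292/292 (tight); carpentry 358/358 (tight); lumber 254/263 (slack 9).
By complementary slackness, y = 0 for the non-binding constraint.
The binding rows give the dual system: 4·y_finishing + 5·y_carpentry = 54 and 5·y_finishing + 6·y_carpentry = 66.
→ y_finishing = 6 and y_carpentry = 6.
shelves enters the basis when its profit ≥ yᵀa₃ = 6·5 + 6·2 = 42.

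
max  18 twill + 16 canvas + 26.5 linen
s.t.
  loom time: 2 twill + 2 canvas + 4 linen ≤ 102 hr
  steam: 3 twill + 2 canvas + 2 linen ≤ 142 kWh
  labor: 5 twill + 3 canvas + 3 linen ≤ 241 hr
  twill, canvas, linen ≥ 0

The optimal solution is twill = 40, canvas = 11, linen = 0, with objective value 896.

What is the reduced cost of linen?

-1.5

Check each constraint at x*: loom time 102/102 (tight); steam 142/142 (tight); labor 233/241 (slack 8).
Since labor is not tight, its dual is 0.
From A_Bᵀ y = c: 2·y_loom time + 3·y_steam = 18; 2·y_loom time + 2·y_steam = 16.
→ y_loom time = 6 and y_steam = 2.
Reduced cost of linen: c₃ − yᵀa₃ = 26.5 − (6·4 + 2·2) = 26.5 − 28 = -1.5.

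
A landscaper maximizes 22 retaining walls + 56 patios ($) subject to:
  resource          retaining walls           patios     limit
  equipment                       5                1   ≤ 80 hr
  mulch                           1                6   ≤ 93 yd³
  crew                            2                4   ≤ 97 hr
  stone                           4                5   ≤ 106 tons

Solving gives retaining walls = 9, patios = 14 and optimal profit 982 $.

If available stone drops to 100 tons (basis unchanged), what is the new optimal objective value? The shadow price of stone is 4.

958

Δb = -6, so new z* = 982 + (4)·(-6) = 982 − 24 = 958.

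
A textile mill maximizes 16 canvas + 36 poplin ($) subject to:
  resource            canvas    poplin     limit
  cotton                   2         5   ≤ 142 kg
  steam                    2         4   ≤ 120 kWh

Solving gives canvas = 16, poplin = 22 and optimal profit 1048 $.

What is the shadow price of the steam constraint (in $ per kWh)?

4

At the optimum: cotton uses 142 of 142 (binding); steam uses 120 of 120 (binding).
The binding rows give the dual system: 2·y_cotton + 2·y_steam = 16 and 5·y_cotton + 4·y_steam = 36.
This yields shadow prices y_cotton = 4, y_steam = 4.
Shadow price of steam = 4.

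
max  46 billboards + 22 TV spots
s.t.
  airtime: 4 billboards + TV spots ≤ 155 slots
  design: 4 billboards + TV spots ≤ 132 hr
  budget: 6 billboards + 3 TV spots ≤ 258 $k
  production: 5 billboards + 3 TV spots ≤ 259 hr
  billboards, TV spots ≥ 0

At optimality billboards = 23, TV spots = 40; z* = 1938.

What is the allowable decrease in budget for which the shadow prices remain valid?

Binding constraints: design, budget. The basis is B = [[4,1],[6,3]] with det 6.
Per unit decrease in budget, x* moves by d = (0.1667, -0.6667).
The basis stays optimal until TV spots reaches 0; allowable decrease = 60 $k.

60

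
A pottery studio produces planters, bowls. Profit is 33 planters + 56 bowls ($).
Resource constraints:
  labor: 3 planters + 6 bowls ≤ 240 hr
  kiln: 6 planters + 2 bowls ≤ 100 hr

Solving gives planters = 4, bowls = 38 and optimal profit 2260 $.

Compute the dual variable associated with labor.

At the optimum: labor uses 240 of 240 (binding); kiln uses 100 of 100 (binding).
Dual feasibility on the basic columns requires 3·y_labor + 6·y_kiln = 33, 6·y_labor + 2·y_kiln = 56.
This yields shadow prices y_labor = 9, y_kiln = 1.
Shadow price of labor = 9.

9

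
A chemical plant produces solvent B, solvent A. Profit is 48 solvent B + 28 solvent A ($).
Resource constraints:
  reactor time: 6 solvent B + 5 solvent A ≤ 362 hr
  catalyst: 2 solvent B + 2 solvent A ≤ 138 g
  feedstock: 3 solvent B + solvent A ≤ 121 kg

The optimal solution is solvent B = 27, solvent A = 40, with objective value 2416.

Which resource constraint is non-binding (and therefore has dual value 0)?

reactor time: 362/362 (binding)
catalyst: 134/138 (slack 4)
feedstock: 121/121 (binding)
By complementary slackness, a constraint with positive slack has shadow price 0 → catalyst.

catalyst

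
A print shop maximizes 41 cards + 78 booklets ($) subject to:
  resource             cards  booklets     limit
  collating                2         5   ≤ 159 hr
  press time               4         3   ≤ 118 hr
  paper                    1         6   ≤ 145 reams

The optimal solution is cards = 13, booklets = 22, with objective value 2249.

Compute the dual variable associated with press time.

8

Binding: press time and paper. Non-binding: collating (23 unused).
Slack constraints have shadow price 0 (complementary slackness).
The binding rows give the dual system: 4·y_press time + 1·y_paper = 41 and 3·y_press time + 6·y_paper = 78.
Solving: y_press time = 8, y_paper = 9.
Shadow price of press time = 8.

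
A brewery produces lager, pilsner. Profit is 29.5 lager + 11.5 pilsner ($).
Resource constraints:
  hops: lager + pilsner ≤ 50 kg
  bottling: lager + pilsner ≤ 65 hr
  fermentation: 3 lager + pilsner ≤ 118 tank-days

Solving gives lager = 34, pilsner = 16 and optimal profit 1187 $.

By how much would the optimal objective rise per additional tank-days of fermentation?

At the optimum: hops uses 50 of 50 (binding); bottling uses 50 of 65 (slack = 15); fermentation uses 118 of 118 (binding).
By complementary slackness, y = 0 for the non-binding constraint.
From A_Bᵀ y = c: 1·y_hops + 3·y_fermentation = 29.5; 1·y_hops + 1·y_fermentation = 11.5.
→ y_hops = 2.5 and y_fermentation = 9.
Shadow price of fermentation = 9.

9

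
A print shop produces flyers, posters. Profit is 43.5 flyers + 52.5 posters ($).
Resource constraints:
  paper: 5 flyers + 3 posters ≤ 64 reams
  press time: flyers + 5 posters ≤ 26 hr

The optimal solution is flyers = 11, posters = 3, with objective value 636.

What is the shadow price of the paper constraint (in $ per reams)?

7.5

Both paper and press time are binding at x*.
From A_Bᵀ y = c: 5·y_paper + 1·y_press time = 43.5; 3·y_paper + 5·y_press time = 52.5.
Solving: y_paper = 7.5, y_press time = 6.
Shadow price of paper = 7.5.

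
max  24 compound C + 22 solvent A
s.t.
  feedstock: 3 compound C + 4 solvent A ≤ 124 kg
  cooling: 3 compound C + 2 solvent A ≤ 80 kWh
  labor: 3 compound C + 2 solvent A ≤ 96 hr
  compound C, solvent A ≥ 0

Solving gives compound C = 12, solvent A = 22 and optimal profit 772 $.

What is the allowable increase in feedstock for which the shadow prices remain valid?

36

Binding constraints: feedstock, cooling. The basis is B = [[3,4],[3,2]] with det -6.
Per unit increase in feedstock, x* moves by d = (-0.3333, 0.5).
The basis stays optimal until compound C reaches 0; allowable increase = 36 kg.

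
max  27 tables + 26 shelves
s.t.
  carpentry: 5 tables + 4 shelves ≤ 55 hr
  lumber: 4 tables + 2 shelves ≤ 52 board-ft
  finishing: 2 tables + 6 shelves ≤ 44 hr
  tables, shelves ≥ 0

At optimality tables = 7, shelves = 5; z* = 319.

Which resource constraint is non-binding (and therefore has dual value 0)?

lumber

carpentry: 55/55 (binding)
lumber: 38/52 (slack 14)
finishing: 44/44 (binding)
By complementary slackness, a constraint with positive slack has shadow price 0 → lumber.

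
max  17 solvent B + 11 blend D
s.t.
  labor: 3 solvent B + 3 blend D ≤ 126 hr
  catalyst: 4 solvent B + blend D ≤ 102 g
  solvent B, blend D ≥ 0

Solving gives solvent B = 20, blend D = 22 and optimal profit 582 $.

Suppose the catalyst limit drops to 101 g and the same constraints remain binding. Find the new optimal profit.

580

Check each constraint at x*: labor 126/126 (tight); catalyst 102/102 (tight).
Dual feasibility on the basic columns requires 3·y_labor + 4·y_catalyst = 17, 3·y_labor + 1·y_catalyst = 11.
Solving: y_labor = 3, y_catalyst = 2.
Δz = y_catalyst·Δb = 2 × (-1) = -2, so new z* = 582 − 2 = 580.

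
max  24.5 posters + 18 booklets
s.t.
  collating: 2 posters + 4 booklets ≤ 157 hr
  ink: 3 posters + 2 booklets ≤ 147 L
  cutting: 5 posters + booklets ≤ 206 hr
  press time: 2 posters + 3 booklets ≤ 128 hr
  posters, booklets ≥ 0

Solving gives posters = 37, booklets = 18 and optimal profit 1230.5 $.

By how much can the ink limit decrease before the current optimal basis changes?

27.5

Binding constraints: ink, press time. The basis is B = [[3,2],[2,3]] with det 5.
Per unit decrease in ink, x* moves by d = (-0.6, 0.4).
The basis stays optimal until collating becomes binding; allowable decrease = 27.5 L.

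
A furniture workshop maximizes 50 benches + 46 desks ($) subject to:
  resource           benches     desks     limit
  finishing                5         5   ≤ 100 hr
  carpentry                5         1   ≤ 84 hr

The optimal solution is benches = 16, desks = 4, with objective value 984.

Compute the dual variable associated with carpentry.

1

Check each constraint at x*: finishing 100/100 (tight); carpentry 84/84 (tight).
From A_Bᵀ y = c: 5·y_finishing + 5·y_carpentry = 50; 5·y_finishing + 1·y_carpentry = 46.
This yields shadow prices y_finishing = 9, y_carpentry = 1.
Shadow price of carpentry = 1.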